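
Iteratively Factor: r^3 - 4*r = (r - 2)*(r^2 + 2*r) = r*(r - 2)*(r + 2)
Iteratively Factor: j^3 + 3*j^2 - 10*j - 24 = (j + 2)*(j^2 + j - 12) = (j + 2)*(j + 4)*(j - 3)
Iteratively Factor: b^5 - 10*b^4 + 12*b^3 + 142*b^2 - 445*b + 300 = (b + 4)*(b^4 - 14*b^3 + 68*b^2 - 130*b + 75) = (b - 5)*(b + 4)*(b^3 - 9*b^2 + 23*b - 15) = (b - 5)^2*(b + 4)*(b^2 - 4*b + 3) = (b - 5)^2*(b - 1)*(b + 4)*(b - 3)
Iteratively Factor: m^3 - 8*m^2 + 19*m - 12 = (m - 4)*(m^2 - 4*m + 3) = (m - 4)*(m - 3)*(m - 1)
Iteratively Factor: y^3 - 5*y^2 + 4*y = (y - 1)*(y^2 - 4*y) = (y - 4)*(y - 1)*(y)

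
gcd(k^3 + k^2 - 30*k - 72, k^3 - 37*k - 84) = k^2 + 7*k + 12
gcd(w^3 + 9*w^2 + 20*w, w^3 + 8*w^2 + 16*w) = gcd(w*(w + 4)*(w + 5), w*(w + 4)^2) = w^2 + 4*w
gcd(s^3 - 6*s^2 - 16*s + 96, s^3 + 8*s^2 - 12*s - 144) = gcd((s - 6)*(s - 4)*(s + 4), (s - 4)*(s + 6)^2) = s - 4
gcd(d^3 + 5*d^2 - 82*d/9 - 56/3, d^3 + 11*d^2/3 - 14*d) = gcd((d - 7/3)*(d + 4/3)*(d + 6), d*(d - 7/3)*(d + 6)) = d^2 + 11*d/3 - 14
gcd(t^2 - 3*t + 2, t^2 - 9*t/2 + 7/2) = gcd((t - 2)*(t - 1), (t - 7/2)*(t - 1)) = t - 1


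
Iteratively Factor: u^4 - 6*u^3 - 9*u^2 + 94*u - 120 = (u - 5)*(u^3 - u^2 - 14*u + 24) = (u - 5)*(u + 4)*(u^2 - 5*u + 6) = (u - 5)*(u - 3)*(u + 4)*(u - 2)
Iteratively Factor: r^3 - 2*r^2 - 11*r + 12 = (r - 1)*(r^2 - r - 12) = (r - 4)*(r - 1)*(r + 3)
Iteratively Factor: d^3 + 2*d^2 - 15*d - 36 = (d - 4)*(d^2 + 6*d + 9) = (d - 4)*(d + 3)*(d + 3)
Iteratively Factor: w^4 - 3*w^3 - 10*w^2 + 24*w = (w + 3)*(w^3 - 6*w^2 + 8*w) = (w - 4)*(w + 3)*(w^2 - 2*w) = w*(w - 4)*(w + 3)*(w - 2)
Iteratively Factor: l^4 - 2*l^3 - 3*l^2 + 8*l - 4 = (l - 1)*(l^3 - l^2 - 4*l + 4) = (l - 1)*(l + 2)*(l^2 - 3*l + 2) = (l - 2)*(l - 1)*(l + 2)*(l - 1)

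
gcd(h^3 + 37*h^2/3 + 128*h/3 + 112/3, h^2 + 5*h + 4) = h + 4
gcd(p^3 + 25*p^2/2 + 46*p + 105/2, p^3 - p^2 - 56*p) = p + 7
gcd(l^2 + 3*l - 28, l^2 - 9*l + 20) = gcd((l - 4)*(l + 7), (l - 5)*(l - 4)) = l - 4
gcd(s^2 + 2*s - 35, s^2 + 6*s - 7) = s + 7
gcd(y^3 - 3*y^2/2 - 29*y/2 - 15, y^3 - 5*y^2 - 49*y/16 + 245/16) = y - 5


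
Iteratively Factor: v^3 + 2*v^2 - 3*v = (v - 1)*(v^2 + 3*v) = (v - 1)*(v + 3)*(v)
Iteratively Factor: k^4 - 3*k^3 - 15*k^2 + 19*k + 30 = (k + 3)*(k^3 - 6*k^2 + 3*k + 10) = (k - 2)*(k + 3)*(k^2 - 4*k - 5) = (k - 5)*(k - 2)*(k + 3)*(k + 1)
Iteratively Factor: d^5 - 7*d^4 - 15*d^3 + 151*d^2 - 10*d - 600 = (d - 5)*(d^4 - 2*d^3 - 25*d^2 + 26*d + 120) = (d - 5)*(d + 2)*(d^3 - 4*d^2 - 17*d + 60) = (d - 5)*(d - 3)*(d + 2)*(d^2 - d - 20) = (d - 5)*(d - 3)*(d + 2)*(d + 4)*(d - 5)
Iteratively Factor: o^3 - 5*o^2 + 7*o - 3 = (o - 3)*(o^2 - 2*o + 1) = (o - 3)*(o - 1)*(o - 1)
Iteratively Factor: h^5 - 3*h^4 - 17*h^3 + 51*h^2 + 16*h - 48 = (h - 1)*(h^4 - 2*h^3 - 19*h^2 + 32*h + 48) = (h - 1)*(h + 1)*(h^3 - 3*h^2 - 16*h + 48) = (h - 1)*(h + 1)*(h + 4)*(h^2 - 7*h + 12) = (h - 3)*(h - 1)*(h + 1)*(h + 4)*(h - 4)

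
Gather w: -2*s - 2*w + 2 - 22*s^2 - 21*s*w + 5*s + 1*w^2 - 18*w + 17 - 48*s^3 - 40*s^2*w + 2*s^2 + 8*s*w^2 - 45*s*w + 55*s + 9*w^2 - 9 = -48*s^3 - 20*s^2 + 58*s + w^2*(8*s + 10) + w*(-40*s^2 - 66*s - 20) + 10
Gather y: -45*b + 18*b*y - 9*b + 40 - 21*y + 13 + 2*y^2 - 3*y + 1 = -54*b + 2*y^2 + y*(18*b - 24) + 54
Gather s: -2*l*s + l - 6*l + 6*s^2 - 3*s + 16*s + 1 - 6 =-5*l + 6*s^2 + s*(13 - 2*l) - 5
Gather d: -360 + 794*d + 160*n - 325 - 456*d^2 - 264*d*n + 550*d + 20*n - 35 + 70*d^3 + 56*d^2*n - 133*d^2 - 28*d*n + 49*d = 70*d^3 + d^2*(56*n - 589) + d*(1393 - 292*n) + 180*n - 720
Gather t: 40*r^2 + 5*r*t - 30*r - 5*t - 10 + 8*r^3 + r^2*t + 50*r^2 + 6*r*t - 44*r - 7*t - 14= 8*r^3 + 90*r^2 - 74*r + t*(r^2 + 11*r - 12) - 24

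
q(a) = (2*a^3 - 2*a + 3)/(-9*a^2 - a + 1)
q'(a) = (18*a + 1)*(2*a^3 - 2*a + 3)/(-9*a^2 - a + 1)^2 + (6*a^2 - 2)/(-9*a^2 - a + 1)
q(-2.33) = 0.39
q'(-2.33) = -0.32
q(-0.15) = 3.48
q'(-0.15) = -8.20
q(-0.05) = 3.02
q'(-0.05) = -1.64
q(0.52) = -1.15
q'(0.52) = 6.28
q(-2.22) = 0.35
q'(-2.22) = -0.34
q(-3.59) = 0.74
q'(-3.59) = -0.25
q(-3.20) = 0.64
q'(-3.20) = -0.27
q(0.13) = 3.82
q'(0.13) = 15.14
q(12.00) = -2.63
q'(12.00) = -0.22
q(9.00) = -1.96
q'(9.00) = -0.22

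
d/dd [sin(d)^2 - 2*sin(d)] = 2*(sin(d) - 1)*cos(d)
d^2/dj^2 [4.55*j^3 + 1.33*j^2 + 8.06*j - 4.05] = 27.3*j + 2.66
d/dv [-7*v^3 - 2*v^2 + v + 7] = -21*v^2 - 4*v + 1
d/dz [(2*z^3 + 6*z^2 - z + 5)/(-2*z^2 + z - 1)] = 2*(-2*z^4 + 2*z^3 - z^2 + 4*z - 2)/(4*z^4 - 4*z^3 + 5*z^2 - 2*z + 1)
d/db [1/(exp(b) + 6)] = -exp(b)/(exp(b) + 6)^2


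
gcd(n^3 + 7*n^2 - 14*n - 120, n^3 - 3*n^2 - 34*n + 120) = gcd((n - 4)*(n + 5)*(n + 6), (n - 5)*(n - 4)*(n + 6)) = n^2 + 2*n - 24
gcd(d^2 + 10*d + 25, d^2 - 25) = d + 5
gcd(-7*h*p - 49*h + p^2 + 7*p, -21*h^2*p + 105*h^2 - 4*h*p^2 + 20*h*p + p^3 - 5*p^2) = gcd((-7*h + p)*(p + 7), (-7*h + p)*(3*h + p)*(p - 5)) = -7*h + p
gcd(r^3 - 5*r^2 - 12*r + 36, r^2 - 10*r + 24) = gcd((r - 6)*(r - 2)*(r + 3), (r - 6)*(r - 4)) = r - 6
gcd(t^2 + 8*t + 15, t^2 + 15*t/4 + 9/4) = t + 3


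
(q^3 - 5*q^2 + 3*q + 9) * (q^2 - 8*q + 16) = q^5 - 13*q^4 + 59*q^3 - 95*q^2 - 24*q + 144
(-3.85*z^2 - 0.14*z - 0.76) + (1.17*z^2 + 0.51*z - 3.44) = -2.68*z^2 + 0.37*z - 4.2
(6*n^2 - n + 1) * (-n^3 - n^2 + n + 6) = -6*n^5 - 5*n^4 + 6*n^3 + 34*n^2 - 5*n + 6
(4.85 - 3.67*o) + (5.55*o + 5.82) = 1.88*o + 10.67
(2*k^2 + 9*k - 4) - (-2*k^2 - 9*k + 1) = 4*k^2 + 18*k - 5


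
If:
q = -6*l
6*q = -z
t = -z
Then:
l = z/36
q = -z/6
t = -z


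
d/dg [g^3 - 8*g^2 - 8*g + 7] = 3*g^2 - 16*g - 8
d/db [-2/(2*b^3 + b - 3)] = 2*(6*b^2 + 1)/(2*b^3 + b - 3)^2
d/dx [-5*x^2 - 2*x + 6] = -10*x - 2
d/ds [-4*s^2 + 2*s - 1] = 2 - 8*s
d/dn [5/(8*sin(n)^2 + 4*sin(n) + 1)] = -20*(4*sin(n) + 1)*cos(n)/(8*sin(n)^2 + 4*sin(n) + 1)^2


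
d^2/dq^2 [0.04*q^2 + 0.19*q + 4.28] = 0.0800000000000000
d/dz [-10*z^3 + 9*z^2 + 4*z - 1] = -30*z^2 + 18*z + 4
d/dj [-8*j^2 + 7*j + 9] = 7 - 16*j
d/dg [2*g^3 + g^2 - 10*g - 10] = 6*g^2 + 2*g - 10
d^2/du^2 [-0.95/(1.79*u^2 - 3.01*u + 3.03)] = (6.08779*u^2 - 10.23701*u - 0.95*(3.58*u - 3.01)*(7.16*u - 6.02) + 10.30503)/(1.79*u^2 - 3.01*u + 3.03)^3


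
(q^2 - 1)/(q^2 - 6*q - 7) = (q - 1)/(q - 7)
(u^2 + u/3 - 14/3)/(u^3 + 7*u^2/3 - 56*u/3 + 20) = (3*u + 7)/(3*u^2 + 13*u - 30)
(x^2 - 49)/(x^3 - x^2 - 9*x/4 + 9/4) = 4*(x^2 - 49)/(4*x^3 - 4*x^2 - 9*x + 9)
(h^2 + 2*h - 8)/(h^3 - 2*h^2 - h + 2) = (h + 4)/(h^2 - 1)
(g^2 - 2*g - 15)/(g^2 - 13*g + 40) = (g + 3)/(g - 8)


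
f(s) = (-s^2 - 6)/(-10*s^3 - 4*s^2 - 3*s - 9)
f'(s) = -2*s/(-10*s^3 - 4*s^2 - 3*s - 9) + (-s^2 - 6)*(30*s^2 + 8*s + 3)/(-10*s^3 - 4*s^2 - 3*s - 9)^2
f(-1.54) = -0.37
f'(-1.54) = -0.87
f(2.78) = 0.05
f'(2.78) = -0.03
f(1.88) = 0.10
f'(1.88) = -0.09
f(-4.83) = -0.03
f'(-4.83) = -0.01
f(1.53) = 0.14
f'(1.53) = -0.15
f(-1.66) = -0.29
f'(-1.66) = -0.56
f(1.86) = 0.10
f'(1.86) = -0.09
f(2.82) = 0.05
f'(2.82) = -0.03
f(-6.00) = -0.02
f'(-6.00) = 0.00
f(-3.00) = -0.06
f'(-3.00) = -0.04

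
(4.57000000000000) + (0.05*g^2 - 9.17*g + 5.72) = 0.05*g^2 - 9.17*g + 10.29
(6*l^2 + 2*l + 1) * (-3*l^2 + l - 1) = -18*l^4 - 7*l^2 - l - 1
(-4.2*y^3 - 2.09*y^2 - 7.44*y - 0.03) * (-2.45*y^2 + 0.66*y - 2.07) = 10.29*y^5 + 2.3485*y^4 + 25.5426*y^3 - 0.5106*y^2 + 15.381*y + 0.0621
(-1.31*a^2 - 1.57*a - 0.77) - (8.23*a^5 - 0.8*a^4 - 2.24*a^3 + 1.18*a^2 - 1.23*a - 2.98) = -8.23*a^5 + 0.8*a^4 + 2.24*a^3 - 2.49*a^2 - 0.34*a + 2.21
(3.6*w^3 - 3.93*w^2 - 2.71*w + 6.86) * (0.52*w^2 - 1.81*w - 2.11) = 1.872*w^5 - 8.5596*w^4 - 1.8919*w^3 + 16.7646*w^2 - 6.6985*w - 14.4746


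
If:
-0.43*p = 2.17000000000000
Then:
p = -5.05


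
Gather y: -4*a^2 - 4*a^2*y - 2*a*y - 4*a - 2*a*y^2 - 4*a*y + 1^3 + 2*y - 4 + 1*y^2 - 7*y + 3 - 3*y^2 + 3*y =-4*a^2 - 4*a + y^2*(-2*a - 2) + y*(-4*a^2 - 6*a - 2)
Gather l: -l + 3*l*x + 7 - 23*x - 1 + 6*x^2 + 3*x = l*(3*x - 1) + 6*x^2 - 20*x + 6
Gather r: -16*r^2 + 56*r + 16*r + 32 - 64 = -16*r^2 + 72*r - 32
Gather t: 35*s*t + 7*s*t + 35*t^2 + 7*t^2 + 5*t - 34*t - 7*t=42*t^2 + t*(42*s - 36)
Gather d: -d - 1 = -d - 1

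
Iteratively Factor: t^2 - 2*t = (t)*(t - 2)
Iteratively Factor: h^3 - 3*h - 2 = (h - 2)*(h^2 + 2*h + 1) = (h - 2)*(h + 1)*(h + 1)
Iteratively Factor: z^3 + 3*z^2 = (z + 3)*(z^2) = z*(z + 3)*(z)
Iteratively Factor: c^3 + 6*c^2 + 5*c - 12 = (c - 1)*(c^2 + 7*c + 12) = (c - 1)*(c + 4)*(c + 3)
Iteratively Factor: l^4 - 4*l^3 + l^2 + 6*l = (l - 3)*(l^3 - l^2 - 2*l) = (l - 3)*(l - 2)*(l^2 + l) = l*(l - 3)*(l - 2)*(l + 1)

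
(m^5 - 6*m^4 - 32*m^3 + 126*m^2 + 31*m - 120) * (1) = m^5 - 6*m^4 - 32*m^3 + 126*m^2 + 31*m - 120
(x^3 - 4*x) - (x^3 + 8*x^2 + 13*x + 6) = -8*x^2 - 17*x - 6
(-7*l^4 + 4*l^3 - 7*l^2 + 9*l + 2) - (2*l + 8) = -7*l^4 + 4*l^3 - 7*l^2 + 7*l - 6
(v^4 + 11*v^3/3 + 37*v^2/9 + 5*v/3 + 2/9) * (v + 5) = v^5 + 26*v^4/3 + 202*v^3/9 + 200*v^2/9 + 77*v/9 + 10/9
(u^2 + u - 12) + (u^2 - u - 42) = 2*u^2 - 54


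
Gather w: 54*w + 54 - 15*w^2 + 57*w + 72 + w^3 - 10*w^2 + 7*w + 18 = w^3 - 25*w^2 + 118*w + 144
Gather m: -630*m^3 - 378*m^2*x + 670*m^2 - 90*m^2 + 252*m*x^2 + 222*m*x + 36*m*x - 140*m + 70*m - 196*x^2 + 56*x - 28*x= -630*m^3 + m^2*(580 - 378*x) + m*(252*x^2 + 258*x - 70) - 196*x^2 + 28*x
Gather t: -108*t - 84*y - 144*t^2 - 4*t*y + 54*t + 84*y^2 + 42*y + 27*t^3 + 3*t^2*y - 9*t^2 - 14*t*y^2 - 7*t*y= 27*t^3 + t^2*(3*y - 153) + t*(-14*y^2 - 11*y - 54) + 84*y^2 - 42*y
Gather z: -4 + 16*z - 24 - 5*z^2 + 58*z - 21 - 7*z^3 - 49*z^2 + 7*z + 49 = -7*z^3 - 54*z^2 + 81*z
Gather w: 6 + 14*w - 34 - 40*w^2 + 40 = -40*w^2 + 14*w + 12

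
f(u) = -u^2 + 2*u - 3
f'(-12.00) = 26.00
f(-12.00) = -171.00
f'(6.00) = -10.00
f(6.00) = -27.00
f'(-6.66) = 15.32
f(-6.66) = -60.68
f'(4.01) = -6.02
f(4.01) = -11.06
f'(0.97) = 0.06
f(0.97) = -2.00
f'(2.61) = -3.22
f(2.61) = -4.59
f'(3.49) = -4.98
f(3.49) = -8.20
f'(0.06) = 1.88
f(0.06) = -2.88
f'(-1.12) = 4.24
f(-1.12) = -6.49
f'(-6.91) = 15.82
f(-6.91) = -64.57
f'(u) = 2 - 2*u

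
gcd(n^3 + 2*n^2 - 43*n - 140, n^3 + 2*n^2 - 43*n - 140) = n^3 + 2*n^2 - 43*n - 140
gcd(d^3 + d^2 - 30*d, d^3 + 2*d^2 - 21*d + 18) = d + 6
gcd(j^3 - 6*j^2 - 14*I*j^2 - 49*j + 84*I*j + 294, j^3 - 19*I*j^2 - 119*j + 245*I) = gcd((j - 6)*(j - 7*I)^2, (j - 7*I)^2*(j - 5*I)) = j^2 - 14*I*j - 49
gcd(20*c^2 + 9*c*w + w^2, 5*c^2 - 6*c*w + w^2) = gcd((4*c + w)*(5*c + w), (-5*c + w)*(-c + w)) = 1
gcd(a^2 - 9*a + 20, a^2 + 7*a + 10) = 1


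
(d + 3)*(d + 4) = d^2 + 7*d + 12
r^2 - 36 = (r - 6)*(r + 6)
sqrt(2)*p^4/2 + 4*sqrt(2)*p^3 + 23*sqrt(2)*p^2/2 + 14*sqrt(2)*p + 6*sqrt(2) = (p + 2)^2*(p + 3)*(sqrt(2)*p/2 + sqrt(2)/2)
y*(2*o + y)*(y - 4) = 2*o*y^2 - 8*o*y + y^3 - 4*y^2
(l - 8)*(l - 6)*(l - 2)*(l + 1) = l^4 - 15*l^3 + 60*l^2 - 20*l - 96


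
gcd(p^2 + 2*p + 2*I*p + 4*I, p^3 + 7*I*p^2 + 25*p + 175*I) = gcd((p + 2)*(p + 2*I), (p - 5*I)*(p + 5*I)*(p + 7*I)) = 1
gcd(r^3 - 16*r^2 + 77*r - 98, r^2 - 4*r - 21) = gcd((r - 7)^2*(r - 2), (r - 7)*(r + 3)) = r - 7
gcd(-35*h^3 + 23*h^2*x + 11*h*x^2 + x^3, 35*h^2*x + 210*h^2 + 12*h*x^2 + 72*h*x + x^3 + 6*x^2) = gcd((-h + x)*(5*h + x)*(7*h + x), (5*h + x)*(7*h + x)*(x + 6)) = 35*h^2 + 12*h*x + x^2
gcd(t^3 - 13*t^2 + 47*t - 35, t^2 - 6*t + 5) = t^2 - 6*t + 5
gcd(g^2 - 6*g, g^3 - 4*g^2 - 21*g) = g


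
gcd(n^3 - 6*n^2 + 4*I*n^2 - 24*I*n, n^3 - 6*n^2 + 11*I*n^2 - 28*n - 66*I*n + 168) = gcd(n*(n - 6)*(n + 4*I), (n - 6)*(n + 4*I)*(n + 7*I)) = n^2 + n*(-6 + 4*I) - 24*I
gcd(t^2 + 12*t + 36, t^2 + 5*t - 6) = t + 6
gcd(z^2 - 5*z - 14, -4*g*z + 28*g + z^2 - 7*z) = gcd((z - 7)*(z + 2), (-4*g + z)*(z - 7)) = z - 7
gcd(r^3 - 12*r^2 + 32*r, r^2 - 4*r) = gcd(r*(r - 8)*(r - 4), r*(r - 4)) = r^2 - 4*r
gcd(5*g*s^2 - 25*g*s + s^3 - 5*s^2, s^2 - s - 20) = s - 5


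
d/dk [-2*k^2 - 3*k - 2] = -4*k - 3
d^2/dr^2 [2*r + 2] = 0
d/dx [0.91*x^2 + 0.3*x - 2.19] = 1.82*x + 0.3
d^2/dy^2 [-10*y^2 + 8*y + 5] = -20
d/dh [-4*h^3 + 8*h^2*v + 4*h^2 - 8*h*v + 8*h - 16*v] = -12*h^2 + 16*h*v + 8*h - 8*v + 8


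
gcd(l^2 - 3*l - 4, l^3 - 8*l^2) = 1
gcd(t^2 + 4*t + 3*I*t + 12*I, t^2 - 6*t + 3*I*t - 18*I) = t + 3*I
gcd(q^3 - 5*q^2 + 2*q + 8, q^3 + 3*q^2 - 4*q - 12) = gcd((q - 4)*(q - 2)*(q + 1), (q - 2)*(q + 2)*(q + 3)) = q - 2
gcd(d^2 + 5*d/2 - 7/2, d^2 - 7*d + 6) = d - 1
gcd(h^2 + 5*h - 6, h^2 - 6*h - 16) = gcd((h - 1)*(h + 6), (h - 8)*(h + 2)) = 1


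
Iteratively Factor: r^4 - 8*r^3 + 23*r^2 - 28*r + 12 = (r - 1)*(r^3 - 7*r^2 + 16*r - 12) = (r - 2)*(r - 1)*(r^2 - 5*r + 6) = (r - 3)*(r - 2)*(r - 1)*(r - 2)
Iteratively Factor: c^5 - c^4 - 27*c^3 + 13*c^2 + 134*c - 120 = (c - 2)*(c^4 + c^3 - 25*c^2 - 37*c + 60) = (c - 2)*(c + 4)*(c^3 - 3*c^2 - 13*c + 15) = (c - 5)*(c - 2)*(c + 4)*(c^2 + 2*c - 3) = (c - 5)*(c - 2)*(c + 3)*(c + 4)*(c - 1)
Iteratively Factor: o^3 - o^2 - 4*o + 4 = (o + 2)*(o^2 - 3*o + 2) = (o - 1)*(o + 2)*(o - 2)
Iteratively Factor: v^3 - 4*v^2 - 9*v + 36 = (v - 3)*(v^2 - v - 12) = (v - 3)*(v + 3)*(v - 4)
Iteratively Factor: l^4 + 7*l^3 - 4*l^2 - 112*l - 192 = (l + 4)*(l^3 + 3*l^2 - 16*l - 48) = (l + 3)*(l + 4)*(l^2 - 16) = (l + 3)*(l + 4)^2*(l - 4)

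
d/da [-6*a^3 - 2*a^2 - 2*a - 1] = -18*a^2 - 4*a - 2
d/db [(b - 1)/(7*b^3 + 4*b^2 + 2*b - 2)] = b*(-14*b^2 + 17*b + 8)/(49*b^6 + 56*b^5 + 44*b^4 - 12*b^3 - 12*b^2 - 8*b + 4)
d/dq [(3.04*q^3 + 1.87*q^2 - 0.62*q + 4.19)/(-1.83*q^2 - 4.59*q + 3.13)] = (-5.5632*q^4 - 27.9072*q^3 + 18.8277*q^2 + 27.0416*q + 17.2915)/(3.3489*q^4 + 16.7994*q^3 + 9.6123*q^2 - 28.7334*q + 9.7969)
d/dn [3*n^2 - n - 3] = 6*n - 1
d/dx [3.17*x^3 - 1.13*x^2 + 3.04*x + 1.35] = 9.51*x^2 - 2.26*x + 3.04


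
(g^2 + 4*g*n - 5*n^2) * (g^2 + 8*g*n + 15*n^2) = g^4 + 12*g^3*n + 42*g^2*n^2 + 20*g*n^3 - 75*n^4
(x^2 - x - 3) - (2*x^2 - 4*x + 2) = -x^2 + 3*x - 5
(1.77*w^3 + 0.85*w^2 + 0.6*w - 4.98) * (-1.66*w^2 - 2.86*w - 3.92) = -2.9382*w^5 - 6.4732*w^4 - 10.3654*w^3 + 3.2188*w^2 + 11.8908*w + 19.5216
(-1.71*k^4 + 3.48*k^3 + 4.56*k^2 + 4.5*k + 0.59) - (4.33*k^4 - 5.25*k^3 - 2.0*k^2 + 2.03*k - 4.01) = -6.04*k^4 + 8.73*k^3 + 6.56*k^2 + 2.47*k + 4.6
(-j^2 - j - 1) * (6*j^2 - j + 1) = -6*j^4 - 5*j^3 - 6*j^2 - 1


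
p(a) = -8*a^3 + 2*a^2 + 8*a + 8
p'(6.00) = -832.00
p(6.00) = -1600.00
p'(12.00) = -3400.00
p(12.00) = -13432.00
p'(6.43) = -958.56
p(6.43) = -1984.65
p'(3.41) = -257.43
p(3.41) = -258.68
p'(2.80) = -168.96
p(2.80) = -129.54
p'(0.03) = 8.10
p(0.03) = 8.24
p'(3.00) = -196.00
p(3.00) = -166.00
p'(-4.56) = -509.29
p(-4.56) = 771.66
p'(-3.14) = -241.19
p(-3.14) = 250.27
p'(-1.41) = -45.35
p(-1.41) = 23.12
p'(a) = -24*a^2 + 4*a + 8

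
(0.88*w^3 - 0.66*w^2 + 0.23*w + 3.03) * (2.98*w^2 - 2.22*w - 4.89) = 2.6224*w^5 - 3.9204*w^4 - 2.1526*w^3 + 11.7462*w^2 - 7.8513*w - 14.8167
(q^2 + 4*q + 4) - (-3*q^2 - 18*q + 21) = 4*q^2 + 22*q - 17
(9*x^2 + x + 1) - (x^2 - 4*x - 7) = 8*x^2 + 5*x + 8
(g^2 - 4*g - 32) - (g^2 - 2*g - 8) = -2*g - 24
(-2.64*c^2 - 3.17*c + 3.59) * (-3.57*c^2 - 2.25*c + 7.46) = 9.4248*c^4 + 17.2569*c^3 - 25.3782*c^2 - 31.7257*c + 26.7814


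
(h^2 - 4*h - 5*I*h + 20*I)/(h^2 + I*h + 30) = (h - 4)/(h + 6*I)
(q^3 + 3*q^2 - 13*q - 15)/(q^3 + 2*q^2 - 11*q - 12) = (q + 5)/(q + 4)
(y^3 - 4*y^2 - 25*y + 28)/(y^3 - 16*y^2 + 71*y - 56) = (y + 4)/(y - 8)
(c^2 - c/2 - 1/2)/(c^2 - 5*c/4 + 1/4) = 2*(2*c + 1)/(4*c - 1)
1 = 1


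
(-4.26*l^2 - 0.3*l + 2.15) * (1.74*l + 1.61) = -7.4124*l^3 - 7.3806*l^2 + 3.258*l + 3.4615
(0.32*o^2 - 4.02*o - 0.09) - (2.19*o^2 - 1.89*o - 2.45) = -1.87*o^2 - 2.13*o + 2.36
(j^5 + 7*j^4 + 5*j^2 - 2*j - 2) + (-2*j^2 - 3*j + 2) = j^5 + 7*j^4 + 3*j^2 - 5*j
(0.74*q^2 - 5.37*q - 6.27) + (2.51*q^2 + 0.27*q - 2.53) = 3.25*q^2 - 5.1*q - 8.8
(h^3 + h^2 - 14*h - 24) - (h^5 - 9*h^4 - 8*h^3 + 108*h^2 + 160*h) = -h^5 + 9*h^4 + 9*h^3 - 107*h^2 - 174*h - 24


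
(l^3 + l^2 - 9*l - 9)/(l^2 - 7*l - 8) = (l^2 - 9)/(l - 8)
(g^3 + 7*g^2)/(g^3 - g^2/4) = 4*(g + 7)/(4*g - 1)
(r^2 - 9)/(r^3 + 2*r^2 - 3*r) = (r - 3)/(r*(r - 1))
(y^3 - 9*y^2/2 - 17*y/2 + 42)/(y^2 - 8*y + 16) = (2*y^2 - y - 21)/(2*(y - 4))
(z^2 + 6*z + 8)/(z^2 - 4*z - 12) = (z + 4)/(z - 6)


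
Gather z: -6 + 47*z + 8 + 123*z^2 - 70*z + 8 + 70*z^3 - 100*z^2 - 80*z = 70*z^3 + 23*z^2 - 103*z + 10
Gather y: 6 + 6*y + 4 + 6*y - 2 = 12*y + 8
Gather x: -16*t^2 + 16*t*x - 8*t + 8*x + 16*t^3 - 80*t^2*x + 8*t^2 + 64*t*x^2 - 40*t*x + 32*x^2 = 16*t^3 - 8*t^2 - 8*t + x^2*(64*t + 32) + x*(-80*t^2 - 24*t + 8)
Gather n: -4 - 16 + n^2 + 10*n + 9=n^2 + 10*n - 11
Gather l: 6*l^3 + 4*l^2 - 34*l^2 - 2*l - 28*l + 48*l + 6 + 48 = 6*l^3 - 30*l^2 + 18*l + 54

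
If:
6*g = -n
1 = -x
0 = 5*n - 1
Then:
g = -1/30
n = 1/5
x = -1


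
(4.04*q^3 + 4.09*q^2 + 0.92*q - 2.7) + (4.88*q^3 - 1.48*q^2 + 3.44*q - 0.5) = 8.92*q^3 + 2.61*q^2 + 4.36*q - 3.2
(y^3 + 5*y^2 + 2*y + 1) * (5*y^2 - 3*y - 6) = 5*y^5 + 22*y^4 - 11*y^3 - 31*y^2 - 15*y - 6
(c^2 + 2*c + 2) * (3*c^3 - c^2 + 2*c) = 3*c^5 + 5*c^4 + 6*c^3 + 2*c^2 + 4*c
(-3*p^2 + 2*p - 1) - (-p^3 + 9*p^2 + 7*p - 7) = p^3 - 12*p^2 - 5*p + 6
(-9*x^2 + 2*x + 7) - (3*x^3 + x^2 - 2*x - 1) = -3*x^3 - 10*x^2 + 4*x + 8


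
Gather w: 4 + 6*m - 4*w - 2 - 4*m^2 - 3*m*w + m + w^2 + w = -4*m^2 + 7*m + w^2 + w*(-3*m - 3) + 2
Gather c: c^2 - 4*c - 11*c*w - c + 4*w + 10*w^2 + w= c^2 + c*(-11*w - 5) + 10*w^2 + 5*w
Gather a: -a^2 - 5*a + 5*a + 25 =25 - a^2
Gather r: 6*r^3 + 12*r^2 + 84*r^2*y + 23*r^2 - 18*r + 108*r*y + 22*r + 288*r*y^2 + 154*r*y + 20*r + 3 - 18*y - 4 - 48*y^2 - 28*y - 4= 6*r^3 + r^2*(84*y + 35) + r*(288*y^2 + 262*y + 24) - 48*y^2 - 46*y - 5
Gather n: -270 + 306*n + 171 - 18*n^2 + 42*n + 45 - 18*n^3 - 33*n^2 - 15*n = -18*n^3 - 51*n^2 + 333*n - 54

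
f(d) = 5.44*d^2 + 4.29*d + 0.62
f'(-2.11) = -18.67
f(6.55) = 262.11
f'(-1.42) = -11.16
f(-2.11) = 15.79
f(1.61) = 21.63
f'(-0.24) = 1.68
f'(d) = 10.88*d + 4.29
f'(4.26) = 50.64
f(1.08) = 11.60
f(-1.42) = 5.50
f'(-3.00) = -28.35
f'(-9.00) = -93.63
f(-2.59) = 26.00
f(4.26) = 117.62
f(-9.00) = 402.65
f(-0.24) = -0.10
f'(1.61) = 21.81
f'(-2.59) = -23.89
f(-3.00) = 36.71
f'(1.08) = 16.04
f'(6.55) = 75.55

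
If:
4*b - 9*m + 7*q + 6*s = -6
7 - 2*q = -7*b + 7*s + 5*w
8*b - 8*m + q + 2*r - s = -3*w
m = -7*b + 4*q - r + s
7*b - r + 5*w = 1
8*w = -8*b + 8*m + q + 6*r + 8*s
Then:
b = -37072/82989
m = 580/27663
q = -49943/82989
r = 121189/165978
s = 1735/55326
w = 17915/18442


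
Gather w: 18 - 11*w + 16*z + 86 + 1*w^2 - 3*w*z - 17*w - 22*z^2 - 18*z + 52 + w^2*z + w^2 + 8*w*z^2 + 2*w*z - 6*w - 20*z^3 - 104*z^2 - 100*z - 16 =w^2*(z + 2) + w*(8*z^2 - z - 34) - 20*z^3 - 126*z^2 - 102*z + 140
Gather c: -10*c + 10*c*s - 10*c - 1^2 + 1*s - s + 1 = c*(10*s - 20)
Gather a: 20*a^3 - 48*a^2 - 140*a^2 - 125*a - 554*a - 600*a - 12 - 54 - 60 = 20*a^3 - 188*a^2 - 1279*a - 126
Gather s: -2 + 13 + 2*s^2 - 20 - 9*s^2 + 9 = -7*s^2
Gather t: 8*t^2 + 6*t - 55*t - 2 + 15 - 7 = 8*t^2 - 49*t + 6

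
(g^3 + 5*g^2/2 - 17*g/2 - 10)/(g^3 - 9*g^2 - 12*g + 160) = (2*g^2 - 3*g - 5)/(2*(g^2 - 13*g + 40))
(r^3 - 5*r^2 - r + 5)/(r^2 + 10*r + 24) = (r^3 - 5*r^2 - r + 5)/(r^2 + 10*r + 24)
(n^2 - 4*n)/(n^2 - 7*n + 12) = n/(n - 3)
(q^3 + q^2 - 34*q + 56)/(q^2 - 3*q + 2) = (q^2 + 3*q - 28)/(q - 1)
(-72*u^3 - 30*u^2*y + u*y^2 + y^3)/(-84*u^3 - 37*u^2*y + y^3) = (-6*u + y)/(-7*u + y)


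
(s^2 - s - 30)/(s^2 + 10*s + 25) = (s - 6)/(s + 5)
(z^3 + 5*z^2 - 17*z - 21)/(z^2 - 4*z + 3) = (z^2 + 8*z + 7)/(z - 1)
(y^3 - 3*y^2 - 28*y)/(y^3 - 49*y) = (y + 4)/(y + 7)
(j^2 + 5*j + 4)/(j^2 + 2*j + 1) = (j + 4)/(j + 1)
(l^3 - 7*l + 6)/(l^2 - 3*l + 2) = l + 3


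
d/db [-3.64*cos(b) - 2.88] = 3.64*sin(b)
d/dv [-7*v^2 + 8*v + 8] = 8 - 14*v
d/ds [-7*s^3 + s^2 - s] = -21*s^2 + 2*s - 1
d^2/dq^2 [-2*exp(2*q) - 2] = -8*exp(2*q)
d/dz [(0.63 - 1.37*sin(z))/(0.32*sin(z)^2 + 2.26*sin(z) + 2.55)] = (0.4384*sin(z)^2 - 0.4032*sin(z) - 4.9173)*cos(z)/(0.1024*sin(z)^4 + 1.4464*sin(z)^3 + 6.7396*sin(z)^2 + 11.526*sin(z) + 6.5025)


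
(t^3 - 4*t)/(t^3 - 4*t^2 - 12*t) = (t - 2)/(t - 6)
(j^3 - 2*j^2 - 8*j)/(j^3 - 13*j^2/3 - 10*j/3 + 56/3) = 3*j/(3*j - 7)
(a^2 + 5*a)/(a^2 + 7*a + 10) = a/(a + 2)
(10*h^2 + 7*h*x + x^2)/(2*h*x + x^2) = (5*h + x)/x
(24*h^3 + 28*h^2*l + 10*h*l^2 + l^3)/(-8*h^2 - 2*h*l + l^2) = (-12*h^2 - 8*h*l - l^2)/(4*h - l)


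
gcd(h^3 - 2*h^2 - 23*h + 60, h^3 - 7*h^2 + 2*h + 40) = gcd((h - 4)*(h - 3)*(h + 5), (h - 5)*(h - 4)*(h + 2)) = h - 4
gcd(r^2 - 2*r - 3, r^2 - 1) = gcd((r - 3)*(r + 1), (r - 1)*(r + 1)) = r + 1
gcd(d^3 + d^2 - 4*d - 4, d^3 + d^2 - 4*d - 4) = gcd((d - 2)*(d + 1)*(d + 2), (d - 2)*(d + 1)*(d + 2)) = d^3 + d^2 - 4*d - 4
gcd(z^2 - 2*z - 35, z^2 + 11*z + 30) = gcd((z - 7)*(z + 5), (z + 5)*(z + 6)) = z + 5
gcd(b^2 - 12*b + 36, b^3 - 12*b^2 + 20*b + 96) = b - 6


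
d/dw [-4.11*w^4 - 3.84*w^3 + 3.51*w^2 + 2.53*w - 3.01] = -16.44*w^3 - 11.52*w^2 + 7.02*w + 2.53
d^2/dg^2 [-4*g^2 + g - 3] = -8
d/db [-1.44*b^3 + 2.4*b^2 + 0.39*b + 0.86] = -4.32*b^2 + 4.8*b + 0.39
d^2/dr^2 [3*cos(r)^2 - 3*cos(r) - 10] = 3*cos(r) - 6*cos(2*r)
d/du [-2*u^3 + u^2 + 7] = 2*u*(1 - 3*u)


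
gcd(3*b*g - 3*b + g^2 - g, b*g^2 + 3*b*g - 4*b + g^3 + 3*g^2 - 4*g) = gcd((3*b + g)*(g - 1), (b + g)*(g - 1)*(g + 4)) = g - 1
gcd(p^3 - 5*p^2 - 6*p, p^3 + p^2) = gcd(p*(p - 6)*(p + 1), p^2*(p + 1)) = p^2 + p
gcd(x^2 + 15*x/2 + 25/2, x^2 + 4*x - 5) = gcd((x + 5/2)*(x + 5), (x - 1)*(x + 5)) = x + 5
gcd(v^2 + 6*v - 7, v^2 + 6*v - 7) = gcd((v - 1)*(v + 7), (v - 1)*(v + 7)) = v^2 + 6*v - 7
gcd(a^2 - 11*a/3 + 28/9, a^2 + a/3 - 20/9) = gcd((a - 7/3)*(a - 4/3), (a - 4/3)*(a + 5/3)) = a - 4/3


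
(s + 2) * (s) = s^2 + 2*s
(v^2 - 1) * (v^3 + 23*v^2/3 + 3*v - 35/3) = v^5 + 23*v^4/3 + 2*v^3 - 58*v^2/3 - 3*v + 35/3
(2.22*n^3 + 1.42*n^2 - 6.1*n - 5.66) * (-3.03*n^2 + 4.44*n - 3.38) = -6.7266*n^5 + 5.5542*n^4 + 17.2842*n^3 - 14.7338*n^2 - 4.5124*n + 19.1308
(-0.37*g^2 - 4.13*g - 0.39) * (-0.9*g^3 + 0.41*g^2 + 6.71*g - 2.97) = 0.333*g^5 + 3.5653*g^4 - 3.825*g^3 - 26.7733*g^2 + 9.6492*g + 1.1583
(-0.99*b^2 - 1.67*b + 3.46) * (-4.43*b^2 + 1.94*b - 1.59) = 4.3857*b^4 + 5.4775*b^3 - 16.9935*b^2 + 9.3677*b - 5.5014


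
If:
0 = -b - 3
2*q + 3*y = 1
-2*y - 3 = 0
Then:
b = -3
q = 11/4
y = -3/2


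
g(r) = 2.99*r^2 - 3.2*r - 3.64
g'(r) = 5.98*r - 3.2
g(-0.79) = 0.75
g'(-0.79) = -7.92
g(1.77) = 0.06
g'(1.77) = 7.38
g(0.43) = -4.46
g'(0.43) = -0.63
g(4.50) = 42.51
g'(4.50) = 23.71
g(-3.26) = 38.57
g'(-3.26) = -22.69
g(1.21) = -3.13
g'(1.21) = 4.04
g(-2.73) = 27.38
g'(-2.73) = -19.53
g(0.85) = -4.20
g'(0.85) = 1.88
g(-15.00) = 717.11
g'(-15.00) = -92.90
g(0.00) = -3.64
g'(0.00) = -3.20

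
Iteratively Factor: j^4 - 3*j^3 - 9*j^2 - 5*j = (j)*(j^3 - 3*j^2 - 9*j - 5) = j*(j + 1)*(j^2 - 4*j - 5) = j*(j + 1)^2*(j - 5)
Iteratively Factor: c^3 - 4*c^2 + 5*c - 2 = (c - 1)*(c^2 - 3*c + 2) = (c - 1)^2*(c - 2)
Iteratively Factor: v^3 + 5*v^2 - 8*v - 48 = (v + 4)*(v^2 + v - 12) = (v - 3)*(v + 4)*(v + 4)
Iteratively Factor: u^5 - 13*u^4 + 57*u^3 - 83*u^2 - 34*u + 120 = (u - 5)*(u^4 - 8*u^3 + 17*u^2 + 2*u - 24) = (u - 5)*(u + 1)*(u^3 - 9*u^2 + 26*u - 24) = (u - 5)*(u - 2)*(u + 1)*(u^2 - 7*u + 12) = (u - 5)*(u - 3)*(u - 2)*(u + 1)*(u - 4)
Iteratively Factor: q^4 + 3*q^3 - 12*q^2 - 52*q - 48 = (q + 3)*(q^3 - 12*q - 16) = (q + 2)*(q + 3)*(q^2 - 2*q - 8) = (q + 2)^2*(q + 3)*(q - 4)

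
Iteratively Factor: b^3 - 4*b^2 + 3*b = (b)*(b^2 - 4*b + 3) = b*(b - 3)*(b - 1)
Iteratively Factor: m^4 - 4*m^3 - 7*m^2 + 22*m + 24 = (m + 2)*(m^3 - 6*m^2 + 5*m + 12) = (m - 4)*(m + 2)*(m^2 - 2*m - 3) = (m - 4)*(m + 1)*(m + 2)*(m - 3)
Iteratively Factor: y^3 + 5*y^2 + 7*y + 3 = (y + 1)*(y^2 + 4*y + 3) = (y + 1)*(y + 3)*(y + 1)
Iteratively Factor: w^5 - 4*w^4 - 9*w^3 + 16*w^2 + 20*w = (w - 5)*(w^4 + w^3 - 4*w^2 - 4*w) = (w - 5)*(w + 1)*(w^3 - 4*w) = (w - 5)*(w - 2)*(w + 1)*(w^2 + 2*w) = (w - 5)*(w - 2)*(w + 1)*(w + 2)*(w)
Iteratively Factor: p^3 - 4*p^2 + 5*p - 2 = (p - 1)*(p^2 - 3*p + 2) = (p - 2)*(p - 1)*(p - 1)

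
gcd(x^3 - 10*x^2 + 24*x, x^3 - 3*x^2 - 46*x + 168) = x^2 - 10*x + 24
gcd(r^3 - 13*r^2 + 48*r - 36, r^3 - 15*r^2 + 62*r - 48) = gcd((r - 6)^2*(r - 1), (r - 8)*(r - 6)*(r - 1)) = r^2 - 7*r + 6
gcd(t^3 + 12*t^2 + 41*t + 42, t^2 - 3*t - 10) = t + 2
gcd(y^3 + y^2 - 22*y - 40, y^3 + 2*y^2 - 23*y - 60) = y^2 - y - 20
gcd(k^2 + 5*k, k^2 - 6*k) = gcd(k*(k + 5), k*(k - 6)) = k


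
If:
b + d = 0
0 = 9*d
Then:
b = 0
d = 0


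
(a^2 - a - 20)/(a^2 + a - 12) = (a - 5)/(a - 3)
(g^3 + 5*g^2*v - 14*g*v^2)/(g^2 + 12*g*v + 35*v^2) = g*(g - 2*v)/(g + 5*v)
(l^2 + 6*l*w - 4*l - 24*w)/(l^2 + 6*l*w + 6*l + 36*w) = (l - 4)/(l + 6)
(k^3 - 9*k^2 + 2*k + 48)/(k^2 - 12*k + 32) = (k^2 - k - 6)/(k - 4)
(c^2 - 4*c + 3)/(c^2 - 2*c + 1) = (c - 3)/(c - 1)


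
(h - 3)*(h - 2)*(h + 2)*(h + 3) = h^4 - 13*h^2 + 36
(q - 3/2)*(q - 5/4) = q^2 - 11*q/4 + 15/8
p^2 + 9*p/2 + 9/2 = (p + 3/2)*(p + 3)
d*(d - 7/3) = d^2 - 7*d/3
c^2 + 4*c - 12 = (c - 2)*(c + 6)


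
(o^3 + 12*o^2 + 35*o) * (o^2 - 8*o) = o^5 + 4*o^4 - 61*o^3 - 280*o^2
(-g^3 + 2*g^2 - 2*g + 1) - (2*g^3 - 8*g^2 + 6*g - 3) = -3*g^3 + 10*g^2 - 8*g + 4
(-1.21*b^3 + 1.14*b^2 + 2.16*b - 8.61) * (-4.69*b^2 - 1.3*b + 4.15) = 5.6749*b^5 - 3.7736*b^4 - 16.6339*b^3 + 42.3039*b^2 + 20.157*b - 35.7315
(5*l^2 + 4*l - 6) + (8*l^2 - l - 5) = 13*l^2 + 3*l - 11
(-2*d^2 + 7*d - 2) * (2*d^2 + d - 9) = -4*d^4 + 12*d^3 + 21*d^2 - 65*d + 18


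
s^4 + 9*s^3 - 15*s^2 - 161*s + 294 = (s - 3)*(s - 2)*(s + 7)^2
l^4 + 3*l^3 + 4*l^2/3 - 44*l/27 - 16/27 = (l - 2/3)*(l + 1/3)*(l + 4/3)*(l + 2)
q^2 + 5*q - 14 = (q - 2)*(q + 7)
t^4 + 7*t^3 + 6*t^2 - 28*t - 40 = (t - 2)*(t + 2)^2*(t + 5)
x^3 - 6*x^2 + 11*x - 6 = (x - 3)*(x - 2)*(x - 1)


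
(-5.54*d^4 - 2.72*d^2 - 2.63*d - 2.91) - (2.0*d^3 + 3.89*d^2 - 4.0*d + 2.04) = -5.54*d^4 - 2.0*d^3 - 6.61*d^2 + 1.37*d - 4.95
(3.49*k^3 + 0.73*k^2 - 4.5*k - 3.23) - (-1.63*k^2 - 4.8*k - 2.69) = 3.49*k^3 + 2.36*k^2 + 0.3*k - 0.54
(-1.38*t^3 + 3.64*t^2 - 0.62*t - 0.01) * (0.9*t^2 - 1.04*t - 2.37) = -1.242*t^5 + 4.7112*t^4 - 1.073*t^3 - 7.991*t^2 + 1.4798*t + 0.0237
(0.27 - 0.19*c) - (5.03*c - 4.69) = 4.96 - 5.22*c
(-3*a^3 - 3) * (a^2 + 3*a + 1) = -3*a^5 - 9*a^4 - 3*a^3 - 3*a^2 - 9*a - 3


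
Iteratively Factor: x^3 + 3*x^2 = (x)*(x^2 + 3*x) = x^2*(x + 3)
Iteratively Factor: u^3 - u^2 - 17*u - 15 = (u - 5)*(u^2 + 4*u + 3) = (u - 5)*(u + 1)*(u + 3)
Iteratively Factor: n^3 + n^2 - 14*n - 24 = (n - 4)*(n^2 + 5*n + 6) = (n - 4)*(n + 2)*(n + 3)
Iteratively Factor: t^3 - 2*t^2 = (t)*(t^2 - 2*t) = t*(t - 2)*(t)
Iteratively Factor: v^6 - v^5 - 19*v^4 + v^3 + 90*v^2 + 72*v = (v)*(v^5 - v^4 - 19*v^3 + v^2 + 90*v + 72) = v*(v + 1)*(v^4 - 2*v^3 - 17*v^2 + 18*v + 72) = v*(v + 1)*(v + 3)*(v^3 - 5*v^2 - 2*v + 24) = v*(v + 1)*(v + 2)*(v + 3)*(v^2 - 7*v + 12) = v*(v - 4)*(v + 1)*(v + 2)*(v + 3)*(v - 3)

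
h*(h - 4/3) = h^2 - 4*h/3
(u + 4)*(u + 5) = u^2 + 9*u + 20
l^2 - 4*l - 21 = (l - 7)*(l + 3)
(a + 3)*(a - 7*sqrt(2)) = a^2 - 7*sqrt(2)*a + 3*a - 21*sqrt(2)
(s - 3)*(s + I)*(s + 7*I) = s^3 - 3*s^2 + 8*I*s^2 - 7*s - 24*I*s + 21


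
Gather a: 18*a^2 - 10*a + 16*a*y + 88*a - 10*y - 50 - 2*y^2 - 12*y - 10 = 18*a^2 + a*(16*y + 78) - 2*y^2 - 22*y - 60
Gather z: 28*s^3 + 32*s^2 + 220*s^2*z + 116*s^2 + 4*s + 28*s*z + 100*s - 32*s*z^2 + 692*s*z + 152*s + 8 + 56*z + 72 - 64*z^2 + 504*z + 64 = 28*s^3 + 148*s^2 + 256*s + z^2*(-32*s - 64) + z*(220*s^2 + 720*s + 560) + 144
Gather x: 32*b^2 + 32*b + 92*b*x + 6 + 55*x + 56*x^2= 32*b^2 + 32*b + 56*x^2 + x*(92*b + 55) + 6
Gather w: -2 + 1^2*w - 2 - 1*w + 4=0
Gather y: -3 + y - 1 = y - 4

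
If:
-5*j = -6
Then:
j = 6/5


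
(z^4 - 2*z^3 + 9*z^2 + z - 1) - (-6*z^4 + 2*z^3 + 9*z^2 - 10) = 7*z^4 - 4*z^3 + z + 9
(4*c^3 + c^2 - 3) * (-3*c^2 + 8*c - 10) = -12*c^5 + 29*c^4 - 32*c^3 - c^2 - 24*c + 30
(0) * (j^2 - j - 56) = 0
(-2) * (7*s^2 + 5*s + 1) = -14*s^2 - 10*s - 2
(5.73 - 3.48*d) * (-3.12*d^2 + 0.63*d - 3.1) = 10.8576*d^3 - 20.07*d^2 + 14.3979*d - 17.763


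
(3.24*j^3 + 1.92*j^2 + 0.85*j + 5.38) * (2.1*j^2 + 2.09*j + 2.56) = 6.804*j^5 + 10.8036*j^4 + 14.0922*j^3 + 17.9897*j^2 + 13.4202*j + 13.7728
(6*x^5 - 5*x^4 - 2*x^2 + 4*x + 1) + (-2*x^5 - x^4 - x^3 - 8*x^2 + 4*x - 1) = 4*x^5 - 6*x^4 - x^3 - 10*x^2 + 8*x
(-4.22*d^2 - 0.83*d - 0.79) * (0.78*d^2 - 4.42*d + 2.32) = -3.2916*d^4 + 18.005*d^3 - 6.738*d^2 + 1.5662*d - 1.8328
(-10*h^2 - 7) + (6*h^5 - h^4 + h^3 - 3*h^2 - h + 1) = 6*h^5 - h^4 + h^3 - 13*h^2 - h - 6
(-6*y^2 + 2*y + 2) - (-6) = -6*y^2 + 2*y + 8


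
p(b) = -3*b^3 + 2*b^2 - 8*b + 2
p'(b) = -9*b^2 + 4*b - 8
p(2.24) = -39.60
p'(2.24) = -44.20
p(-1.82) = 41.27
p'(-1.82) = -45.09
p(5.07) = -378.12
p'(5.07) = -219.06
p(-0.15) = 3.26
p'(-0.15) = -8.80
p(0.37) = -0.84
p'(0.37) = -7.75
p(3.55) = -135.41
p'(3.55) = -107.22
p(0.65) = -3.18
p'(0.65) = -9.20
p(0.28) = -0.15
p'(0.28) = -7.59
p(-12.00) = 5570.00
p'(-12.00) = -1352.00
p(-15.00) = 10697.00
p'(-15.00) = -2093.00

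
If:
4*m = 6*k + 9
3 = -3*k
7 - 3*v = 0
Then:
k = -1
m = 3/4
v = 7/3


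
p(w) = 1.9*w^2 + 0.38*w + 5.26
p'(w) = 3.8*w + 0.38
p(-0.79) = 6.15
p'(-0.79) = -2.62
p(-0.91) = 6.49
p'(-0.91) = -3.08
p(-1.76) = 10.48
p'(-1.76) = -6.31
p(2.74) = 20.57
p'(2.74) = 10.79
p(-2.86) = 19.71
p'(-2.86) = -10.49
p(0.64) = 6.28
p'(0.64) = 2.81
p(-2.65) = 17.60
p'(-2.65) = -9.69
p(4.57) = 46.68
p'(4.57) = 17.75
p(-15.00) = 427.06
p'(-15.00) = -56.62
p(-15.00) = 427.06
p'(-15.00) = -56.62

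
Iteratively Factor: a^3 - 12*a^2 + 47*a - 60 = (a - 4)*(a^2 - 8*a + 15) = (a - 4)*(a - 3)*(a - 5)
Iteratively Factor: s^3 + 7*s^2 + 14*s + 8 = (s + 2)*(s^2 + 5*s + 4) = (s + 1)*(s + 2)*(s + 4)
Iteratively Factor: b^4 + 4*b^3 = (b)*(b^3 + 4*b^2) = b*(b + 4)*(b^2) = b^2*(b + 4)*(b)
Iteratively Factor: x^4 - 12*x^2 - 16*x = (x)*(x^3 - 12*x - 16) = x*(x + 2)*(x^2 - 2*x - 8) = x*(x - 4)*(x + 2)*(x + 2)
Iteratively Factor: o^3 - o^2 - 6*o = (o)*(o^2 - o - 6) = o*(o - 3)*(o + 2)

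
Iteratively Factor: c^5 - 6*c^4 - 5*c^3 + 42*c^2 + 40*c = (c + 2)*(c^4 - 8*c^3 + 11*c^2 + 20*c) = (c + 1)*(c + 2)*(c^3 - 9*c^2 + 20*c) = (c - 4)*(c + 1)*(c + 2)*(c^2 - 5*c) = (c - 5)*(c - 4)*(c + 1)*(c + 2)*(c)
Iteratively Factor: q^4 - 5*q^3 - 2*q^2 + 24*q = (q - 3)*(q^3 - 2*q^2 - 8*q) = q*(q - 3)*(q^2 - 2*q - 8) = q*(q - 4)*(q - 3)*(q + 2)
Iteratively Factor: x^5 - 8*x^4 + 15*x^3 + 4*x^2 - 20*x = (x)*(x^4 - 8*x^3 + 15*x^2 + 4*x - 20) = x*(x - 2)*(x^3 - 6*x^2 + 3*x + 10) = x*(x - 5)*(x - 2)*(x^2 - x - 2) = x*(x - 5)*(x - 2)*(x + 1)*(x - 2)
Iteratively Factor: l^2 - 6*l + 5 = (l - 5)*(l - 1)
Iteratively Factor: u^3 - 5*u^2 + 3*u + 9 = (u - 3)*(u^2 - 2*u - 3) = (u - 3)^2*(u + 1)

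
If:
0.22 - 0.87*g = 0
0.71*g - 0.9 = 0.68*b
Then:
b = -1.06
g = 0.25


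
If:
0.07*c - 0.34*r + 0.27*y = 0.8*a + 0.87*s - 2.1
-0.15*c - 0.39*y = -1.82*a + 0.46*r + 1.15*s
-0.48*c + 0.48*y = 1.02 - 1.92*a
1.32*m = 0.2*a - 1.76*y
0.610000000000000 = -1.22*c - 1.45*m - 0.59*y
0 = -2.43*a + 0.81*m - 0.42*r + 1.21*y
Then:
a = 0.35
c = -2.31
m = 2.16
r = -2.42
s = 2.36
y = -1.58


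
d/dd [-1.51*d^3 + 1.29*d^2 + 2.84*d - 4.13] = -4.53*d^2 + 2.58*d + 2.84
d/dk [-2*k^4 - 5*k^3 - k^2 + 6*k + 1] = -8*k^3 - 15*k^2 - 2*k + 6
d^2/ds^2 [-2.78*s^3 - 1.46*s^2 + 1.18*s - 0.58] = -16.68*s - 2.92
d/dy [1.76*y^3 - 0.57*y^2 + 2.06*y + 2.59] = 5.28*y^2 - 1.14*y + 2.06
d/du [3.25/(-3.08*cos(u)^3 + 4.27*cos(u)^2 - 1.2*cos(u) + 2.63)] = (-30.03*cos(u)^2 + 27.755*cos(u) - 3.9)*sin(u)/(3.08*cos(u)^3 - 4.27*cos(u)^2 + 1.2*cos(u) - 2.63)^2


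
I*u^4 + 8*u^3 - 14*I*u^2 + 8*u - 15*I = (u - 5*I)*(u - 3*I)*(u + I)*(I*u + 1)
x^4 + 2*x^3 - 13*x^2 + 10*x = x*(x - 2)*(x - 1)*(x + 5)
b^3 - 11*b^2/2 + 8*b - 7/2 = (b - 7/2)*(b - 1)^2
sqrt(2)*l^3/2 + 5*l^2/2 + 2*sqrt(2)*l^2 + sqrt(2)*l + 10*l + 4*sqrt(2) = (l + 4)*(l + 2*sqrt(2))*(sqrt(2)*l/2 + 1/2)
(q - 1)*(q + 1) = q^2 - 1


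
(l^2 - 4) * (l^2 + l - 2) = l^4 + l^3 - 6*l^2 - 4*l + 8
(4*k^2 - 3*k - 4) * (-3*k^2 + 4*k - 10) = -12*k^4 + 25*k^3 - 40*k^2 + 14*k + 40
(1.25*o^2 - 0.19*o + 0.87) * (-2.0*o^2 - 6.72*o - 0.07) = -2.5*o^4 - 8.02*o^3 - 0.5507*o^2 - 5.8331*o - 0.0609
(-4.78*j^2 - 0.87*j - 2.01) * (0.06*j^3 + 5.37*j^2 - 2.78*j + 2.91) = -0.2868*j^5 - 25.7208*j^4 + 8.4959*j^3 - 22.2849*j^2 + 3.0561*j - 5.8491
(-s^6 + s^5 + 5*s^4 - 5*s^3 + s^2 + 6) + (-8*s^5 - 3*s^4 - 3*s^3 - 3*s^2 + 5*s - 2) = -s^6 - 7*s^5 + 2*s^4 - 8*s^3 - 2*s^2 + 5*s + 4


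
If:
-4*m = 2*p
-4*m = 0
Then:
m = 0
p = 0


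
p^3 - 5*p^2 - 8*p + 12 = (p - 6)*(p - 1)*(p + 2)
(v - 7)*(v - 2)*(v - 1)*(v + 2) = v^4 - 8*v^3 + 3*v^2 + 32*v - 28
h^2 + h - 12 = (h - 3)*(h + 4)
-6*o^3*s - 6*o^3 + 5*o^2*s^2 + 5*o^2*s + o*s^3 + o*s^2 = (-o + s)*(6*o + s)*(o*s + o)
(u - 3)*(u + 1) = u^2 - 2*u - 3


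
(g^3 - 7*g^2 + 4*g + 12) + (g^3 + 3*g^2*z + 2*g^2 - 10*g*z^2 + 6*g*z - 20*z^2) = 2*g^3 + 3*g^2*z - 5*g^2 - 10*g*z^2 + 6*g*z + 4*g - 20*z^2 + 12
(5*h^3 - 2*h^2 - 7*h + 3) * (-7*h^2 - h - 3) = -35*h^5 + 9*h^4 + 36*h^3 - 8*h^2 + 18*h - 9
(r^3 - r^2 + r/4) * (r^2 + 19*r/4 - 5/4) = r^5 + 15*r^4/4 - 23*r^3/4 + 39*r^2/16 - 5*r/16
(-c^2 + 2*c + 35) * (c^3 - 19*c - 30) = -c^5 + 2*c^4 + 54*c^3 - 8*c^2 - 725*c - 1050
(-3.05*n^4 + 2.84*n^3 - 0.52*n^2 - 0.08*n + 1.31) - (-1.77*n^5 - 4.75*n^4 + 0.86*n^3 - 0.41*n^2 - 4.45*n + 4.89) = 1.77*n^5 + 1.7*n^4 + 1.98*n^3 - 0.11*n^2 + 4.37*n - 3.58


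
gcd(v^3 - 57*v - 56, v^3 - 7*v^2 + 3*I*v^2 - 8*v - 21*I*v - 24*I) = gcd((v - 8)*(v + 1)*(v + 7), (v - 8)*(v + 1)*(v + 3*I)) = v^2 - 7*v - 8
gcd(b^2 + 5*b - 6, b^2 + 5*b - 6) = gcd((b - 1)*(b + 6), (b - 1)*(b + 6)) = b^2 + 5*b - 6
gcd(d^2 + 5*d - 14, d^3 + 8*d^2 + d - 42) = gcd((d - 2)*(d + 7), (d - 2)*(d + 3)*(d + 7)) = d^2 + 5*d - 14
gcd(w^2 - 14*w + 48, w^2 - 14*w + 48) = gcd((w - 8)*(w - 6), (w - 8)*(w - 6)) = w^2 - 14*w + 48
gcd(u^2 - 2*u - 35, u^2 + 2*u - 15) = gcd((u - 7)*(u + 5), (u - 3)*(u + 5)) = u + 5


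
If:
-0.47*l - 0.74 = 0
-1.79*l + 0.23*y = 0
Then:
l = -1.57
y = -12.25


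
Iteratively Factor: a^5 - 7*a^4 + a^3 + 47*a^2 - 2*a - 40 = (a + 1)*(a^4 - 8*a^3 + 9*a^2 + 38*a - 40) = (a - 4)*(a + 1)*(a^3 - 4*a^2 - 7*a + 10) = (a - 4)*(a + 1)*(a + 2)*(a^2 - 6*a + 5) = (a - 5)*(a - 4)*(a + 1)*(a + 2)*(a - 1)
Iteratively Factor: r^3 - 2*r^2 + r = (r - 1)*(r^2 - r) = (r - 1)^2*(r)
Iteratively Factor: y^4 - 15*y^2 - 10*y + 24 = (y - 1)*(y^3 + y^2 - 14*y - 24) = (y - 1)*(y + 2)*(y^2 - y - 12) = (y - 1)*(y + 2)*(y + 3)*(y - 4)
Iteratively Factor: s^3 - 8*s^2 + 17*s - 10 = (s - 1)*(s^2 - 7*s + 10) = (s - 5)*(s - 1)*(s - 2)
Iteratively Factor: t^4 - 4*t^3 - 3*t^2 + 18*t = (t - 3)*(t^3 - t^2 - 6*t) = t*(t - 3)*(t^2 - t - 6) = t*(t - 3)*(t + 2)*(t - 3)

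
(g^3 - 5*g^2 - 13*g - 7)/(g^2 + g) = g - 6 - 7/g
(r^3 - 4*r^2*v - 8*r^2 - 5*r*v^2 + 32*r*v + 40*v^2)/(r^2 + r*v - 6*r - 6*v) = (r^2 - 5*r*v - 8*r + 40*v)/(r - 6)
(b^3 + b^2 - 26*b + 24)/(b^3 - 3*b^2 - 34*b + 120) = (b - 1)/(b - 5)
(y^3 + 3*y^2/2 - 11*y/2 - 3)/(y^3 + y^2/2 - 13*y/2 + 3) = (2*y + 1)/(2*y - 1)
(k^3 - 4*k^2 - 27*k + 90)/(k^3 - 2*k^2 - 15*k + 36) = (k^2 - k - 30)/(k^2 + k - 12)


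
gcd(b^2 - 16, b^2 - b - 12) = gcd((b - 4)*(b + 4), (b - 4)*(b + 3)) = b - 4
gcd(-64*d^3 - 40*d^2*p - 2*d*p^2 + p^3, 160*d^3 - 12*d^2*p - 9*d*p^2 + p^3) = -32*d^2 - 4*d*p + p^2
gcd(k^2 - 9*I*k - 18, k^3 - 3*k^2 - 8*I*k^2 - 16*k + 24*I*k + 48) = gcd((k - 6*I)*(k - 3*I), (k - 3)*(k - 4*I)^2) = 1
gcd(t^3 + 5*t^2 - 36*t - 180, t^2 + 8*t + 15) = t + 5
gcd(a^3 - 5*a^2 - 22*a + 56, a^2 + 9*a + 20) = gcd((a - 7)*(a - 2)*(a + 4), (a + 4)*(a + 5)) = a + 4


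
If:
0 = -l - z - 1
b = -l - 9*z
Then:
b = 1 - 8*z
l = -z - 1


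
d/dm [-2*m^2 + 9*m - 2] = 9 - 4*m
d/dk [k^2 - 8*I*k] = 2*k - 8*I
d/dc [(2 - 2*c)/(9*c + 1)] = -20/(9*c + 1)^2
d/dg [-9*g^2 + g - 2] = 1 - 18*g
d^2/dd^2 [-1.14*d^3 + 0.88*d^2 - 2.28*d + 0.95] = 1.76 - 6.84*d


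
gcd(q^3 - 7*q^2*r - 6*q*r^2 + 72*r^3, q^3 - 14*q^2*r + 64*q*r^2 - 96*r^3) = q^2 - 10*q*r + 24*r^2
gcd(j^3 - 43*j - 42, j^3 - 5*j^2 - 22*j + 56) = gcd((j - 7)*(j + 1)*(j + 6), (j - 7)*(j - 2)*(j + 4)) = j - 7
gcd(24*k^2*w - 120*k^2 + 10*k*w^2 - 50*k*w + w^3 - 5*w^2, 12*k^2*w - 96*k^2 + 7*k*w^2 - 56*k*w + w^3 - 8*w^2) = 4*k + w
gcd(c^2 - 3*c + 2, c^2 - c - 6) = 1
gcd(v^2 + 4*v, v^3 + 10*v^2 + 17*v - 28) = v + 4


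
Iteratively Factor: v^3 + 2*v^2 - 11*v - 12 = (v - 3)*(v^2 + 5*v + 4) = (v - 3)*(v + 4)*(v + 1)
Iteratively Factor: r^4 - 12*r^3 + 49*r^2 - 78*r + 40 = (r - 2)*(r^3 - 10*r^2 + 29*r - 20) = (r - 2)*(r - 1)*(r^2 - 9*r + 20) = (r - 5)*(r - 2)*(r - 1)*(r - 4)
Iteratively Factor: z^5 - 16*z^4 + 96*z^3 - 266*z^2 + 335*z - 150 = (z - 5)*(z^4 - 11*z^3 + 41*z^2 - 61*z + 30) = (z - 5)*(z - 1)*(z^3 - 10*z^2 + 31*z - 30) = (z - 5)^2*(z - 1)*(z^2 - 5*z + 6) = (z - 5)^2*(z - 2)*(z - 1)*(z - 3)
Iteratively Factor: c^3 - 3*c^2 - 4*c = (c + 1)*(c^2 - 4*c) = c*(c + 1)*(c - 4)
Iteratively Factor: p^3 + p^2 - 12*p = (p - 3)*(p^2 + 4*p) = p*(p - 3)*(p + 4)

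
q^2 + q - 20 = (q - 4)*(q + 5)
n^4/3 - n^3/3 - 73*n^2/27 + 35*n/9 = n*(n/3 + 1)*(n - 7/3)*(n - 5/3)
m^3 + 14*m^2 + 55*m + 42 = (m + 1)*(m + 6)*(m + 7)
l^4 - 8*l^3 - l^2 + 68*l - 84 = (l - 7)*(l - 2)^2*(l + 3)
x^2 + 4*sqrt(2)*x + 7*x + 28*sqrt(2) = (x + 7)*(x + 4*sqrt(2))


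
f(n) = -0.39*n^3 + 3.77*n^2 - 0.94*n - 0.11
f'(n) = -1.17*n^2 + 7.54*n - 0.94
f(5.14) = 41.70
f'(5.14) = 6.90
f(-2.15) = 23.21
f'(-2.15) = -22.56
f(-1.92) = 18.35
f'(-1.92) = -19.73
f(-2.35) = 27.98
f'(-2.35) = -25.12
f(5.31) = 42.81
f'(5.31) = 6.11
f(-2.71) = 37.89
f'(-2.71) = -29.97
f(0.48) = 0.26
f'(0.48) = 2.41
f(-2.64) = 35.82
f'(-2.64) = -29.00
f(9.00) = 12.49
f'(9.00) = -27.85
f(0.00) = -0.11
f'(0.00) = -0.94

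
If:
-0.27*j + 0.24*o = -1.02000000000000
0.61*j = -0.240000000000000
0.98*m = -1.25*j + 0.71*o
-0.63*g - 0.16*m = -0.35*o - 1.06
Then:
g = -0.19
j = -0.39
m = -2.90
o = -4.69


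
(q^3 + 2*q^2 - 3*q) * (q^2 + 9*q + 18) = q^5 + 11*q^4 + 33*q^3 + 9*q^2 - 54*q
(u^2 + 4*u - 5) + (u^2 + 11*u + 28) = 2*u^2 + 15*u + 23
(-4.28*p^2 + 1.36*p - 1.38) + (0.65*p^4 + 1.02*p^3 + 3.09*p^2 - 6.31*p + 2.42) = 0.65*p^4 + 1.02*p^3 - 1.19*p^2 - 4.95*p + 1.04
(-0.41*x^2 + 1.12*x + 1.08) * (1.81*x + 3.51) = -0.7421*x^3 + 0.5881*x^2 + 5.886*x + 3.7908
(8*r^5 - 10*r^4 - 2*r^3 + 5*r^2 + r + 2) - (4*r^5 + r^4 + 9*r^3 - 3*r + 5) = 4*r^5 - 11*r^4 - 11*r^3 + 5*r^2 + 4*r - 3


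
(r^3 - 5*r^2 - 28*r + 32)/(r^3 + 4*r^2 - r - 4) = (r - 8)/(r + 1)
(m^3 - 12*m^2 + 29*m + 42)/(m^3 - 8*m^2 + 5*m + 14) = (m - 6)/(m - 2)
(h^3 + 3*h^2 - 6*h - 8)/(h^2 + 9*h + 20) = (h^2 - h - 2)/(h + 5)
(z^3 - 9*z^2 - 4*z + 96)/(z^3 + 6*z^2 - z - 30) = (z^2 - 12*z + 32)/(z^2 + 3*z - 10)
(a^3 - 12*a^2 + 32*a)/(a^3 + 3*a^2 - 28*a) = (a - 8)/(a + 7)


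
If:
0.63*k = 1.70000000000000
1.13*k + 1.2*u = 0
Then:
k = 2.70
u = -2.54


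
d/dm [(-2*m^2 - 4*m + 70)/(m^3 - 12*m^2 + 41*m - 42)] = 2*(m^4 + 4*m^3 - 170*m^2 + 924*m - 1351)/(m^6 - 24*m^5 + 226*m^4 - 1068*m^3 + 2689*m^2 - 3444*m + 1764)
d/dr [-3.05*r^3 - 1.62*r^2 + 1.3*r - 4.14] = -9.15*r^2 - 3.24*r + 1.3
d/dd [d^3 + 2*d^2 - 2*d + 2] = 3*d^2 + 4*d - 2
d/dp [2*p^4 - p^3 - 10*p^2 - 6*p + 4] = 8*p^3 - 3*p^2 - 20*p - 6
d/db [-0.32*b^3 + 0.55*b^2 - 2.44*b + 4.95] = -0.96*b^2 + 1.1*b - 2.44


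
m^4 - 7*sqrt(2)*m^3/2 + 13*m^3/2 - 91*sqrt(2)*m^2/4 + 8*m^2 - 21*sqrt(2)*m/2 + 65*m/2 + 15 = (m + 1/2)*(m + 6)*(m - 5*sqrt(2)/2)*(m - sqrt(2))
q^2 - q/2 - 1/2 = (q - 1)*(q + 1/2)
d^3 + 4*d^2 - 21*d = d*(d - 3)*(d + 7)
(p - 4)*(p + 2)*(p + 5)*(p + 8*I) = p^4 + 3*p^3 + 8*I*p^3 - 18*p^2 + 24*I*p^2 - 40*p - 144*I*p - 320*I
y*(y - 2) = y^2 - 2*y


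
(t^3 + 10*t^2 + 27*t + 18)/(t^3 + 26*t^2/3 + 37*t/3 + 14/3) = 3*(t^2 + 9*t + 18)/(3*t^2 + 23*t + 14)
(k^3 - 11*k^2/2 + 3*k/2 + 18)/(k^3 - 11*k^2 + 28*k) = (2*k^2 - 3*k - 9)/(2*k*(k - 7))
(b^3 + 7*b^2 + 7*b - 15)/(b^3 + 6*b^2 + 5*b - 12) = (b + 5)/(b + 4)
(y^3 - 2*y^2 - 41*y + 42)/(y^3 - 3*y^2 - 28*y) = (y^2 + 5*y - 6)/(y*(y + 4))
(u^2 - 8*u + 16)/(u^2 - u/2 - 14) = 2*(u - 4)/(2*u + 7)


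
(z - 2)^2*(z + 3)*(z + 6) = z^4 + 5*z^3 - 14*z^2 - 36*z + 72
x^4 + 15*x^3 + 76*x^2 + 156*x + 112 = (x + 2)^2*(x + 4)*(x + 7)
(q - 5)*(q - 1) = q^2 - 6*q + 5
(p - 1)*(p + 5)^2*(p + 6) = p^4 + 15*p^3 + 69*p^2 + 65*p - 150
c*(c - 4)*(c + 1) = c^3 - 3*c^2 - 4*c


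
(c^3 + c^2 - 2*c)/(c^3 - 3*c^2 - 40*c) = (-c^2 - c + 2)/(-c^2 + 3*c + 40)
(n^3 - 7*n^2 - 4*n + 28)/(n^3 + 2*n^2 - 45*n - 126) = (n^2 - 4)/(n^2 + 9*n + 18)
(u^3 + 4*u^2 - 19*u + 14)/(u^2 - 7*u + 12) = (u^3 + 4*u^2 - 19*u + 14)/(u^2 - 7*u + 12)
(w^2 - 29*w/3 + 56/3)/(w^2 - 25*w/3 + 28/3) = (3*w - 8)/(3*w - 4)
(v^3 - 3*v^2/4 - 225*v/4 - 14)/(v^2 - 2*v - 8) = (-4*v^3 + 3*v^2 + 225*v + 56)/(4*(-v^2 + 2*v + 8))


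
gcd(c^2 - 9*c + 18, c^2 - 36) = c - 6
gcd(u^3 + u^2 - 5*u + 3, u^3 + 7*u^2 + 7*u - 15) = u^2 + 2*u - 3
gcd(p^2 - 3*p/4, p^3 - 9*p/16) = p^2 - 3*p/4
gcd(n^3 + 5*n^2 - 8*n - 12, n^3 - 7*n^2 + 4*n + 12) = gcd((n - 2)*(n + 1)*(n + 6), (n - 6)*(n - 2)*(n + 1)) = n^2 - n - 2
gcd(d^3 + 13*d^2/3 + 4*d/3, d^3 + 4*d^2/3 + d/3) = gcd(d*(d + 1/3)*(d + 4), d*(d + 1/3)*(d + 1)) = d^2 + d/3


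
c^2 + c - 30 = (c - 5)*(c + 6)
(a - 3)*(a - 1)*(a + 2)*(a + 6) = a^4 + 4*a^3 - 17*a^2 - 24*a + 36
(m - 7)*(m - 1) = m^2 - 8*m + 7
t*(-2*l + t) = -2*l*t + t^2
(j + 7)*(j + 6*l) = j^2 + 6*j*l + 7*j + 42*l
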